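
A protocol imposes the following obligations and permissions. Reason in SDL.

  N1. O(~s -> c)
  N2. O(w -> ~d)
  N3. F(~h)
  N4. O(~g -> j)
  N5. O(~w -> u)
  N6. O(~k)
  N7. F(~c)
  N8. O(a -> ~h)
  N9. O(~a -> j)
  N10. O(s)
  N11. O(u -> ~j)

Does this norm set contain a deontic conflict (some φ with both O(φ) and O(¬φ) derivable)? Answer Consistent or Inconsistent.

Consistent

Premise 1 is O(~s -> c); even if O(c) held, inferring O(~s) would be affirming the consequent — invalid.
So O(~s) is not derivable, and the apparent clash with O(s) does not arise.
A world satisfying every obligation exists (e.g. a=false, c=true, d=false, g=false, h=true, j=true, k=false, s=true, u=false, w=true); no atom is both obligatory and forbidden, so the set is consistent.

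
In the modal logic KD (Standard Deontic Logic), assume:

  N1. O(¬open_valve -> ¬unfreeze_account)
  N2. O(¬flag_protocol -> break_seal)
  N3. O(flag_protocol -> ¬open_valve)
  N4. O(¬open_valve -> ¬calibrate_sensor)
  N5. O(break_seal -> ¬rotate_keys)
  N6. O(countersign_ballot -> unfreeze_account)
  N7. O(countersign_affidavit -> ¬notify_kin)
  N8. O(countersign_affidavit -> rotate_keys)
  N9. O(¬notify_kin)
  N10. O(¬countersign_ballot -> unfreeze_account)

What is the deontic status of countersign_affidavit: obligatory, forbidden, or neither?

Forbidden

Premises 10 and 6 cover both cases: O(¬countersign_ballot -> unfreeze_account) and O(countersign_ballot -> unfreeze_account). Since ¬countersign_ballot ∨ countersign_ballot is a tautology, O(unfreeze_account) follows.
Premise 1, O(¬open_valve -> ¬unfreeze_account), contraposes to O(unfreeze_account -> open_valve); with O(unfreeze_account) we get O(open_valve).
The contrapositive of premise 3 (O(flag_protocol -> ¬open_valve)) is O(open_valve -> ¬flag_protocol), and O(open_valve) is already established, so O(¬flag_protocol).
From O(¬flag_protocol) and premise 2, O(¬flag_protocol -> break_seal), we obtain O(break_seal).
From O(break_seal) and premise 5, O(break_seal -> ¬rotate_keys), we obtain O(¬rotate_keys).
Premise 8, O(countersign_affidavit -> rotate_keys), contraposes to O(¬rotate_keys -> ¬countersign_affidavit); with O(¬rotate_keys) we get O(¬countersign_affidavit).
Premises 4, 7, 9 do not contribute to this derivation.
Thus O(¬countersign_affidavit), which is F(countersign_affidavit): countersign_affidavit is forbidden.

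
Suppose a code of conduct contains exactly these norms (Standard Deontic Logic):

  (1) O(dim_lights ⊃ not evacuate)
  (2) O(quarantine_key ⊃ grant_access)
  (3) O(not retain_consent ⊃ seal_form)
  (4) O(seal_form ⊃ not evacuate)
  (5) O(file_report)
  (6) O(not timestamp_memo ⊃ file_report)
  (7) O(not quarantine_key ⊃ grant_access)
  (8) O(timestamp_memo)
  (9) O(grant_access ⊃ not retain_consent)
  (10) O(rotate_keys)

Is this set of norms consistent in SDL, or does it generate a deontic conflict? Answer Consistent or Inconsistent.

Premise 6 is O(not timestamp_memo ⊃ file_report); even if O(file_report) held, inferring O(not timestamp_memo) would be affirming the consequent — invalid.
So O(not timestamp_memo) is not derivable, and the apparent clash with O(timestamp_memo) does not arise.
A world satisfying every obligation exists (e.g. dim_lights=false, evacuate=false, file_report=true, grant_access=true, quarantine_key=false, retain_consent=false, rotate_keys=true, seal_form=true, timestamp_memo=true); no atom is both obligatory and forbidden, so the set is consistent.

Consistent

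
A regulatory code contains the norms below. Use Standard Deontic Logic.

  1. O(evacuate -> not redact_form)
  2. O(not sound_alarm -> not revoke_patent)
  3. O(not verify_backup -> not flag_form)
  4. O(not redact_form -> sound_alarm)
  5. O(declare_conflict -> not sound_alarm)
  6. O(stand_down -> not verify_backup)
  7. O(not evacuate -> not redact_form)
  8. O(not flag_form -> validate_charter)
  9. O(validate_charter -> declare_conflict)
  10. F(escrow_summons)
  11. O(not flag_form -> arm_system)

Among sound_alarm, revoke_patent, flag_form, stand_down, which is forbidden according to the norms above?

By case analysis on evacuate: premise 1 gives O(evacuate -> not redact_form) and premise 7 gives O(not evacuate -> not redact_form), so O(not redact_form) either way.
Premise 4 is O(not redact_form -> sound_alarm); since O(not redact_form), deontic closure gives O(sound_alarm).
The contrapositive of premise 5 (O(declare_conflict -> not sound_alarm)) is O(sound_alarm -> not declare_conflict), and O(sound_alarm) is already established, so O(not declare_conflict).
Premise 9 is O(validate_charter -> declare_conflict); contrapositively O(not declare_conflict -> not validate_charter). Since O(not declare_conflict) holds, K gives O(not validate_charter).
Premise 8 is O(not flag_form -> validate_charter); contrapositively O(not validate_charter -> flag_form). Since O(not validate_charter) holds, K gives O(flag_form).
The contrapositive of premise 3 (O(not verify_backup -> not flag_form)) is O(flag_form -> verify_backup), and O(flag_form) is already established, so O(verify_backup).
The contrapositive of premise 6 (O(stand_down -> not verify_backup)) is O(verify_backup -> not stand_down), and O(verify_backup) is already established, so O(not stand_down).
So O(not stand_down) holds, i.e. stand_down is forbidden. None of the other listed options is forbidden under the premises.

stand_down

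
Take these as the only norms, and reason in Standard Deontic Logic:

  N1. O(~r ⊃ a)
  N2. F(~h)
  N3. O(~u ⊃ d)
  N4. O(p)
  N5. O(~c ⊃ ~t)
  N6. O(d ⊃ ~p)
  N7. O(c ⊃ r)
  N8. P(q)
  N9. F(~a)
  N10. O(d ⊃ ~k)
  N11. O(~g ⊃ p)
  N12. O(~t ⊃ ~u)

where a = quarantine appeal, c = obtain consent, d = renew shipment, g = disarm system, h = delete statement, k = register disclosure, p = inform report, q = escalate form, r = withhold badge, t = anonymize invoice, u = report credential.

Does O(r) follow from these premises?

From premise 4 we have O(p).
The contrapositive of premise 6 (O(d ⊃ ~p)) is O(p ⊃ ~d), and O(p) is already established, so O(~d).
Premise 3 is O(~u ⊃ d); contrapositively O(~d ⊃ u). Since O(~d) holds, K gives O(u).
The contrapositive of premise 12 (O(~t ⊃ ~u)) is O(u ⊃ t), and O(u) is already established, so O(t).
The contrapositive of premise 5 (O(~c ⊃ ~t)) is O(t ⊃ c), and O(t) is already established, so O(c).
Premise 7 is O(c ⊃ r); since O(c), deontic closure gives O(r).
Premises 1, 2, 8, 9, 10, 11 do not contribute to this derivation.
So O(r) follows.

Yes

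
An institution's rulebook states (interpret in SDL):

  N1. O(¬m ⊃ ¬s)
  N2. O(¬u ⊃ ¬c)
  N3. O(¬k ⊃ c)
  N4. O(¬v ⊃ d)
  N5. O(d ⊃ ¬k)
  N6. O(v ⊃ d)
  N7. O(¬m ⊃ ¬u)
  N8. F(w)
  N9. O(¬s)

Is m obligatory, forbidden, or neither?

Obligatory

Premises 6 and 4 are O(v ⊃ d) and O(¬v ⊃ d); every ideal world satisfies v or ¬v, so in either case d holds — hence O(d).
Applying K to premise 5 (O(d ⊃ ¬k)) and O(d) yields O(¬k).
Applying K to premise 3 (O(¬k ⊃ c)) and O(¬k) yields O(c).
Premise 2, O(¬u ⊃ ¬c), contraposes to O(c ⊃ u); with O(c) we get O(u).
Premise 7, O(¬m ⊃ ¬u), contraposes to O(u ⊃ m); with O(u) we get O(m).
Premises 1, 8, 9 do not contribute to this derivation.
Hence m is obligatory.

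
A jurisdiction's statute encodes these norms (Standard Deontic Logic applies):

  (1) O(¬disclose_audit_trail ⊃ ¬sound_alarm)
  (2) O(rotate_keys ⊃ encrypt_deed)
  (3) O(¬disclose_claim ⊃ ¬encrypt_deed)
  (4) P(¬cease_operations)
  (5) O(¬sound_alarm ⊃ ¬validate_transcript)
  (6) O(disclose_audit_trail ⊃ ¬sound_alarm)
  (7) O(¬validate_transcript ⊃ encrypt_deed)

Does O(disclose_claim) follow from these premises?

Yes

Premises 1 and 6 are O(¬disclose_audit_trail ⊃ ¬sound_alarm) and O(disclose_audit_trail ⊃ ¬sound_alarm); every ideal world satisfies ¬disclose_audit_trail or disclose_audit_trail, so in either case ¬sound_alarm holds — hence O(¬sound_alarm).
Applying K to premise 5 (O(¬sound_alarm ⊃ ¬validate_transcript)) and O(¬sound_alarm) yields O(¬validate_transcript).
From O(¬validate_transcript) and premise 7, O(¬validate_transcript ⊃ encrypt_deed), we obtain O(encrypt_deed).
Premise 3, O(¬disclose_claim ⊃ ¬encrypt_deed), contraposes to O(encrypt_deed ⊃ disclose_claim); with O(encrypt_deed) we get O(disclose_claim).
Premises 2, 4 do not contribute to this derivation.
So O(disclose_claim) follows.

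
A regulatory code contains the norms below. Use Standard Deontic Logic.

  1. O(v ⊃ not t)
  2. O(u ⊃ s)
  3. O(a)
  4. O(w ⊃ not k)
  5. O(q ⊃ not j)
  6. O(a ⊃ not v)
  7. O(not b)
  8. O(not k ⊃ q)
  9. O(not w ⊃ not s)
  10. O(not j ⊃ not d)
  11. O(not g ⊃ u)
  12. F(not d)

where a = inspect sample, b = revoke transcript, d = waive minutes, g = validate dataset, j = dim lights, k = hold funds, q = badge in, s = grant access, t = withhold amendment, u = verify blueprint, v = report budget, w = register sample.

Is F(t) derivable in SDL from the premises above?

No

Premise 1 is O(v ⊃ not t), but O(v) is not derivable from the premises, so it does not yield O(not t).
No other premise forces O(not t). An ideal world satisfying every premise can still have t true, so F(t) is not derivable.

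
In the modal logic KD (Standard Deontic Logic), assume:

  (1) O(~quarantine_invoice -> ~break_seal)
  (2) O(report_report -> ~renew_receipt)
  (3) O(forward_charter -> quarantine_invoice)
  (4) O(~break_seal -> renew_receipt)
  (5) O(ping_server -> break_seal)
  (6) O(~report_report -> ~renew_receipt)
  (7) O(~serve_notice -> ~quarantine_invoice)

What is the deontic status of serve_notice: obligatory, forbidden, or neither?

Obligatory

Premises 6 and 2 are O(~report_report -> ~renew_receipt) and O(report_report -> ~renew_receipt); every ideal world satisfies ~report_report or report_report, so in either case ~renew_receipt holds — hence O(~renew_receipt).
The contrapositive of premise 4 (O(~break_seal -> renew_receipt)) is O(~renew_receipt -> break_seal), and O(~renew_receipt) is already established, so O(break_seal).
Premise 1, O(~quarantine_invoice -> ~break_seal), contraposes to O(break_seal -> quarantine_invoice); with O(break_seal) we get O(quarantine_invoice).
Premise 7 is O(~serve_notice -> ~quarantine_invoice); contrapositively O(quarantine_invoice -> serve_notice). Since O(quarantine_invoice) holds, K gives O(serve_notice).
Premises 3, 5 do not contribute to this derivation.
Hence serve_notice is obligatory.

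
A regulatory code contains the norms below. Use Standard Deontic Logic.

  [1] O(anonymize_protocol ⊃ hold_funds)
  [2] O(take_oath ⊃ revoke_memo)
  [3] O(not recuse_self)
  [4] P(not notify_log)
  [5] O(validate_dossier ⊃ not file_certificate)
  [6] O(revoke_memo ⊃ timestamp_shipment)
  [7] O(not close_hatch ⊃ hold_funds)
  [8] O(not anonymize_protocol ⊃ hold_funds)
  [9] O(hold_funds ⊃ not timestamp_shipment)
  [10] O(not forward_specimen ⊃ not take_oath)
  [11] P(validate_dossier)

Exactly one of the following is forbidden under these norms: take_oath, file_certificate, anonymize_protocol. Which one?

By case analysis on anonymize_protocol: premise 1 gives O(anonymize_protocol ⊃ hold_funds) and premise 8 gives O(not anonymize_protocol ⊃ hold_funds), so O(hold_funds) either way.
With premise 9, O(hold_funds ⊃ not timestamp_shipment), the K-axiom yields O(not timestamp_shipment).
Premise 6 is O(revoke_memo ⊃ timestamp_shipment); contrapositively O(not timestamp_shipment ⊃ not revoke_memo). Since O(not timestamp_shipment) holds, K gives O(not revoke_memo).
Premise 2, O(take_oath ⊃ revoke_memo), contraposes to O(not revoke_memo ⊃ not take_oath); with O(not revoke_memo) we get O(not take_oath).
So O(not take_oath) holds, i.e. take_oath is forbidden. None of the other listed options is forbidden under the premises.

take_oath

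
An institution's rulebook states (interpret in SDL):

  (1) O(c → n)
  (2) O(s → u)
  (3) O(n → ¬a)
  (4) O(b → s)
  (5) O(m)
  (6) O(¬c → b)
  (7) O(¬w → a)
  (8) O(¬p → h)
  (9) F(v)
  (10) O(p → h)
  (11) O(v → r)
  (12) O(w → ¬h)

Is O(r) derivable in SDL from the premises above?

Premise 11 is O(v → r), but O(v) is not derivable from the premises, so it does not yield O(r).
No other premise forces O(r). An ideal world satisfying every premise can still have r false, so O(r) is not derivable.

No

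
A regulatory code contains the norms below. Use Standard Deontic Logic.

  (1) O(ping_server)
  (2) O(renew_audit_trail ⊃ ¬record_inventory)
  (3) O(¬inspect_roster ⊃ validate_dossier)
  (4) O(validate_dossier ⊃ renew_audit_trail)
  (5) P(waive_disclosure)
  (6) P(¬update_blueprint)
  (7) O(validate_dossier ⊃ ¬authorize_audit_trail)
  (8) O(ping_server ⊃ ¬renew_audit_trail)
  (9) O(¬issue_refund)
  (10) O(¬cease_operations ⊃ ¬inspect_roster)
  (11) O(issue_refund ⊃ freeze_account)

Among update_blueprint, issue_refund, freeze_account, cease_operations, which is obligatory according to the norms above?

Premise 1 states O(ping_server) outright.
From O(ping_server) and premise 8, O(ping_server ⊃ ¬renew_audit_trail), we obtain O(¬renew_audit_trail).
Premise 4, O(validate_dossier ⊃ renew_audit_trail), contraposes to O(¬renew_audit_trail ⊃ ¬validate_dossier); with O(¬renew_audit_trail) we get O(¬validate_dossier).
Premise 3, O(¬inspect_roster ⊃ validate_dossier), contraposes to O(¬validate_dossier ⊃ inspect_roster); with O(¬validate_dossier) we get O(inspect_roster).
Premise 10, O(¬cease_operations ⊃ ¬inspect_roster), contraposes to O(inspect_roster ⊃ cease_operations); with O(inspect_roster) we get O(cease_operations).
So O(cease_operations) holds — cease_operations is obligatory. None of the other listed options is made obligatory by any chain of premises.

cease_operations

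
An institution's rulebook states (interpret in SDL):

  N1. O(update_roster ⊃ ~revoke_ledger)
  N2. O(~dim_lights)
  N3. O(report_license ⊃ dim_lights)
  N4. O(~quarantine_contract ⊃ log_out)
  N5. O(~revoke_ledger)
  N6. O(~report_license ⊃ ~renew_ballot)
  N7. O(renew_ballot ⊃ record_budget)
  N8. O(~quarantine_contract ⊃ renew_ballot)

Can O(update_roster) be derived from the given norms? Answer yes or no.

No

Premise 1 is O(update_roster ⊃ ~revoke_ledger); even if O(~revoke_ledger) held, inferring O(update_roster) would be affirming the consequent — invalid.
No other premise forces O(update_roster). An ideal world satisfying every premise can still have update_roster false, so O(update_roster) is not derivable.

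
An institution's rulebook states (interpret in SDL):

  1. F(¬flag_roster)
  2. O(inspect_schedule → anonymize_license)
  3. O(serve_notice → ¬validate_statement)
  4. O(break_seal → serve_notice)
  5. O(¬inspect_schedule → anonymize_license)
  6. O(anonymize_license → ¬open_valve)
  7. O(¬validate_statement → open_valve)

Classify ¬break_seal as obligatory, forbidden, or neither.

By case analysis on ¬inspect_schedule: premise 5 gives O(¬inspect_schedule → anonymize_license) and premise 2 gives O(inspect_schedule → anonymize_license), so O(anonymize_license) either way.
With premise 6, O(anonymize_license → ¬open_valve), the K-axiom yields O(¬open_valve).
The contrapositive of premise 7 (O(¬validate_statement → open_valve)) is O(¬open_valve → validate_statement), and O(¬open_valve) is already established, so O(validate_statement).
The contrapositive of premise 3 (O(serve_notice → ¬validate_statement)) is O(validate_statement → ¬serve_notice), and O(validate_statement) is already established, so O(¬serve_notice).
Premise 4, O(break_seal → serve_notice), contraposes to O(¬serve_notice → ¬break_seal); with O(¬serve_notice) we get O(¬break_seal).
Premise 1 does not contribute to this derivation.
Hence ¬break_seal is obligatory.

Obligatory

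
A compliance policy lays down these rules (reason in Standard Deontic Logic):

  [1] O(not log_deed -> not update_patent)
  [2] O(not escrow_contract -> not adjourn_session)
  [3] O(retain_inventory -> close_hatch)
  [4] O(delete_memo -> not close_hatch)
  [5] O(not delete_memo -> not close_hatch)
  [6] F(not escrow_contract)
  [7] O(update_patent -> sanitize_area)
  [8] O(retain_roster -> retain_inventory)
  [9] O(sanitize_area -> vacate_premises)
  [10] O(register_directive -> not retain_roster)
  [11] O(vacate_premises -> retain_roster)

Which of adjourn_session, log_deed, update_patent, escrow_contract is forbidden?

update_patent

By case analysis on not delete_memo: premise 5 gives O(not delete_memo -> not close_hatch) and premise 4 gives O(delete_memo -> not close_hatch), so O(not close_hatch) either way.
Premise 3, O(retain_inventory -> close_hatch), contraposes to O(not close_hatch -> not retain_inventory); with O(not close_hatch) we get O(not retain_inventory).
Premise 8, O(retain_roster -> retain_inventory), contraposes to O(not retain_inventory -> not retain_roster); with O(not retain_inventory) we get O(not retain_roster).
The contrapositive of premise 11 (O(vacate_premises -> retain_roster)) is O(not retain_roster -> not vacate_premises), and O(not retain_roster) is already established, so O(not vacate_premises).
Premise 9, O(sanitize_area -> vacate_premises), contraposes to O(not vacate_premises -> not sanitize_area); with O(not vacate_premises) we get O(not sanitize_area).
Premise 7, O(update_patent -> sanitize_area), contraposes to O(not sanitize_area -> not update_patent); with O(not sanitize_area) we get O(not update_patent).
So O(not update_patent) holds, i.e. update_patent is forbidden. None of the other listed options is forbidden under the premises.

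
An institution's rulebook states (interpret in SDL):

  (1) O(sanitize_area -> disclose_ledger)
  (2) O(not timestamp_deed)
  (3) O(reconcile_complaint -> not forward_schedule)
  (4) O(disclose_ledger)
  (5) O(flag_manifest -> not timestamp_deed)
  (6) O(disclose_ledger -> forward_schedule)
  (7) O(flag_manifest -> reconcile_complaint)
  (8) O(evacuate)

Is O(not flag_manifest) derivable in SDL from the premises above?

Yes

From premise 4 we have O(disclose_ledger).
Applying K to premise 6 (O(disclose_ledger -> forward_schedule)) and O(disclose_ledger) yields O(forward_schedule).
The contrapositive of premise 3 (O(reconcile_complaint -> not forward_schedule)) is O(forward_schedule -> not reconcile_complaint), and O(forward_schedule) is already established, so O(not reconcile_complaint).
The contrapositive of premise 7 (O(flag_manifest -> reconcile_complaint)) is O(not reconcile_complaint -> not flag_manifest), and O(not reconcile_complaint) is already established, so O(not flag_manifest).
Premises 1, 2, 5, 8 do not contribute to this derivation.
So O(not flag_manifest) follows.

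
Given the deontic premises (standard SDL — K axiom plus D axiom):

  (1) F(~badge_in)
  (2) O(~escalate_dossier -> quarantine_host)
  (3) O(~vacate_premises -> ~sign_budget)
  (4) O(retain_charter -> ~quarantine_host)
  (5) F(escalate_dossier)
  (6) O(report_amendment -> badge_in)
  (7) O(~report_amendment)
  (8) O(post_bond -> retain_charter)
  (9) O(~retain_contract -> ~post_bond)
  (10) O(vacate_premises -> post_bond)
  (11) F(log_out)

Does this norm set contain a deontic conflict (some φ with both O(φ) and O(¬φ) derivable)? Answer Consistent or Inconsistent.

Consistent

Premise 6 is O(report_amendment -> badge_in); even if O(badge_in) held, inferring O(report_amendment) would be affirming the consequent — invalid.
So O(report_amendment) is not derivable, and the apparent clash with O(~report_amendment) does not arise.
A world satisfying every obligation exists (e.g. badge_in=true, escalate_dossier=false, log_out=false, post_bond=false, quarantine_host=true, report_amendment=false, retain_charter=false, retain_contract=false, sign_budget=false, vacate_premises=false); no atom is both obligatory and forbidden, so the set is consistent.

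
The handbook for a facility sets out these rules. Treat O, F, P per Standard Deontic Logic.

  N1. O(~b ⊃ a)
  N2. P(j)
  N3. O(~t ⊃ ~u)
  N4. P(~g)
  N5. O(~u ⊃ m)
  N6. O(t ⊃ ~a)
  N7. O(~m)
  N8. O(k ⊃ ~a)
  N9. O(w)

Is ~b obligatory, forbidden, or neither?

Forbidden

Premise 7 states O(~m) outright.
Premise 5 is O(~u ⊃ m); contrapositively O(~m ⊃ u). Since O(~m) holds, K gives O(u).
Premise 3, O(~t ⊃ ~u), contraposes to O(u ⊃ t); with O(u) we get O(t).
Premise 6 is O(t ⊃ ~a); since O(t), deontic closure gives O(~a).
Premise 1 is O(~b ⊃ a); contrapositively O(~a ⊃ b). Since O(~a) holds, K gives O(b).
Premises 2, 4, 8, 9 do not contribute to this derivation.
Thus O(b), which is F(~b): ~b is forbidden.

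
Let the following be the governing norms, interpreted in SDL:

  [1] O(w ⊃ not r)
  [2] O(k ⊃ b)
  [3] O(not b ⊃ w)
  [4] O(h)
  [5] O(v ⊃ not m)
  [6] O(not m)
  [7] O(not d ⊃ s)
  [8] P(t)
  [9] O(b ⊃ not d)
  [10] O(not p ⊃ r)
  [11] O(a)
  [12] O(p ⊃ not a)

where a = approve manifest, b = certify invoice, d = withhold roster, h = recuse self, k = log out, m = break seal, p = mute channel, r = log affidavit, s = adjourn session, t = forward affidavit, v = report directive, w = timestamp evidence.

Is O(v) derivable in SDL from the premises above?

Premise 5 is O(v ⊃ not m); even if O(not m) held, inferring O(v) would be affirming the consequent — invalid.
No other premise forces O(v). An ideal world satisfying every premise can still have v false, so O(v) is not derivable.

No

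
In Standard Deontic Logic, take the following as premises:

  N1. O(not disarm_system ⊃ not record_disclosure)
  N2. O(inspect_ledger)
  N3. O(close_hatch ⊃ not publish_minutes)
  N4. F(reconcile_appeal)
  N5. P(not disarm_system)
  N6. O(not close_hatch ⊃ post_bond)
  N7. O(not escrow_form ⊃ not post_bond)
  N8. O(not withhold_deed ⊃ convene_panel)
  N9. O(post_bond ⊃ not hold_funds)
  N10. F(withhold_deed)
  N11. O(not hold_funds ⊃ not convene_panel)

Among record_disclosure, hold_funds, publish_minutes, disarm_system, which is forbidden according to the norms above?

Premise 10, F(withhold_deed), is equivalent to O(not withhold_deed).
Applying K to premise 8 (O(not withhold_deed ⊃ convene_panel)) and O(not withhold_deed) yields O(convene_panel).
The contrapositive of premise 11 (O(not hold_funds ⊃ not convene_panel)) is O(convene_panel ⊃ hold_funds), and O(convene_panel) is already established, so O(hold_funds).
Premise 9, O(post_bond ⊃ not hold_funds), contraposes to O(hold_funds ⊃ not post_bond); with O(hold_funds) we get O(not post_bond).
The contrapositive of premise 6 (O(not close_hatch ⊃ post_bond)) is O(not post_bond ⊃ close_hatch), and O(not post_bond) is already established, so O(close_hatch).
From O(close_hatch) and premise 3, O(close_hatch ⊃ not publish_minutes), we obtain O(not publish_minutes).
So O(not publish_minutes) holds, i.e. publish_minutes is forbidden. None of the other listed options is forbidden under the premises.

publish_minutes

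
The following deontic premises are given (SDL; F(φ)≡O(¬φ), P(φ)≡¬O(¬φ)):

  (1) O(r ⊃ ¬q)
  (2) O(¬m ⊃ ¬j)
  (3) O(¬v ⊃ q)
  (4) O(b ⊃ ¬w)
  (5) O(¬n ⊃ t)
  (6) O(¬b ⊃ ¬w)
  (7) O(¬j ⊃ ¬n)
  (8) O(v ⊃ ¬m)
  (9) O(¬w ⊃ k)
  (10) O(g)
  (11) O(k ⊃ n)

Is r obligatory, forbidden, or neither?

Premises 4 and 6 are O(b ⊃ ¬w) and O(¬b ⊃ ¬w); every ideal world satisfies b or ¬b, so in either case ¬w holds — hence O(¬w).
Applying K to premise 9 (O(¬w ⊃ k)) and O(¬w) yields O(k).
Premise 11 is O(k ⊃ n); since O(k), deontic closure gives O(n).
Premise 7 is O(¬j ⊃ ¬n); contrapositively O(n ⊃ j). Since O(n) holds, K gives O(j).
The contrapositive of premise 2 (O(¬m ⊃ ¬j)) is O(j ⊃ m), and O(j) is already established, so O(m).
Premise 8 is O(v ⊃ ¬m); contrapositively O(m ⊃ ¬v). Since O(m) holds, K gives O(¬v).
From O(¬v) and premise 3, O(¬v ⊃ q), we obtain O(q).
Premise 1 is O(r ⊃ ¬q); contrapositively O(q ⊃ ¬r). Since O(q) holds, K gives O(¬r).
Premises 5, 10 do not contribute to this derivation.
Thus O(¬r), which is F(r): r is forbidden.

Forbidden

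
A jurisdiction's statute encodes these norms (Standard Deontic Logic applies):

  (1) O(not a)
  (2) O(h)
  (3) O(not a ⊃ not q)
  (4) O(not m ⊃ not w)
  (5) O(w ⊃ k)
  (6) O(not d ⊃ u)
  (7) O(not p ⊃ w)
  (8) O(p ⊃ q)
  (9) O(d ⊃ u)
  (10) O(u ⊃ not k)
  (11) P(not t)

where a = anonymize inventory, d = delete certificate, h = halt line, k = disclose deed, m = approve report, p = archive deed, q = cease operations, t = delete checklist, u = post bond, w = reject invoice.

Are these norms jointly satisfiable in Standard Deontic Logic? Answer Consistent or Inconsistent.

Inconsistent

Premises 9 and 6 cover both cases: O(d ⊃ u) and O(not d ⊃ u). Since d ∨ not d is a tautology, O(u) follows.
Premise 10 is O(u ⊃ not k); since O(u), deontic closure gives O(not k).
Premise 5, O(w ⊃ k), contraposes to O(not k ⊃ not w); with O(not k) we get O(not w).
Premise 7, O(not p ⊃ w), contraposes to O(not w ⊃ p); with O(not w) we get O(p).
Premise 8 is O(p ⊃ q); since O(p), deontic closure gives O(q).
Premise 3 is O(not a ⊃ not q); contrapositively O(q ⊃ a). Since O(q) holds, K gives O(a).
However, premise 1 gives O(not a).
We now have both O(a) and O(not a) — a is simultaneously obligatory and forbidden, violating the D-axiom.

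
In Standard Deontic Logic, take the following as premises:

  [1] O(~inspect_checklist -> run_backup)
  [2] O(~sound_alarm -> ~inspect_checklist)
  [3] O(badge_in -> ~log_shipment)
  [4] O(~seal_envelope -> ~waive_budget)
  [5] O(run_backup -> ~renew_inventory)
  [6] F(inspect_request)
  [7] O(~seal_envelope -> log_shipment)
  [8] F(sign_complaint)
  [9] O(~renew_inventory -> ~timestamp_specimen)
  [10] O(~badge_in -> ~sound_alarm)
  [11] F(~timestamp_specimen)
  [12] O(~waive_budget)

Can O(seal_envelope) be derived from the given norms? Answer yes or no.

Yes

F(~timestamp_specimen) at premise 11 means O(timestamp_specimen).
Premise 9 is O(~renew_inventory -> ~timestamp_specimen); contrapositively O(timestamp_specimen -> renew_inventory). Since O(timestamp_specimen) holds, K gives O(renew_inventory).
The contrapositive of premise 5 (O(run_backup -> ~renew_inventory)) is O(renew_inventory -> ~run_backup), and O(renew_inventory) is already established, so O(~run_backup).
Premise 1, O(~inspect_checklist -> run_backup), contraposes to O(~run_backup -> inspect_checklist); with O(~run_backup) we get O(inspect_checklist).
The contrapositive of premise 2 (O(~sound_alarm -> ~inspect_checklist)) is O(inspect_checklist -> sound_alarm), and O(inspect_checklist) is already established, so O(sound_alarm).
Premise 10, O(~badge_in -> ~sound_alarm), contraposes to O(sound_alarm -> badge_in); with O(sound_alarm) we get O(badge_in).
From O(badge_in) and premise 3, O(badge_in -> ~log_shipment), we obtain O(~log_shipment).
The contrapositive of premise 7 (O(~seal_envelope -> log_shipment)) is O(~log_shipment -> seal_envelope), and O(~log_shipment) is already established, so O(seal_envelope).
Premises 4, 6, 8, 12 do not contribute to this derivation.
So O(seal_envelope) follows.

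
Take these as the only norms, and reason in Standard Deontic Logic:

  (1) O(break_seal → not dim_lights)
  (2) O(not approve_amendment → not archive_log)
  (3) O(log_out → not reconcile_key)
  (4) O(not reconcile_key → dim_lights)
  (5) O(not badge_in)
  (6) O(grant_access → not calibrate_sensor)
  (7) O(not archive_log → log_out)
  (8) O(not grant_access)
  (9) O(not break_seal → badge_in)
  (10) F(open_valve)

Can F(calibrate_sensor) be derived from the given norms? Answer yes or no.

Premise 6 is O(grant_access → not calibrate_sensor), but O(grant_access) is not derivable from the premises, so it does not yield O(not calibrate_sensor).
No other premise forces O(not calibrate_sensor). An ideal world satisfying every premise can still have calibrate_sensor true, so F(calibrate_sensor) is not derivable.

No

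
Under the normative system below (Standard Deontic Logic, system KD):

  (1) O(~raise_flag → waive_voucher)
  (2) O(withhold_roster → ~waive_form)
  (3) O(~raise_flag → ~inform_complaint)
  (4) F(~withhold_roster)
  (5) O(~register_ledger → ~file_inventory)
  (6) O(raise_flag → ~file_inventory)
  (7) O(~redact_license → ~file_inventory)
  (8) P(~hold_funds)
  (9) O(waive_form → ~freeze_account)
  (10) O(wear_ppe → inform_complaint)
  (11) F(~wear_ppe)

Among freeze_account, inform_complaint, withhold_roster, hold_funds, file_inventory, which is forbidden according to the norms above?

file_inventory

F(~wear_ppe) at premise 11 means O(wear_ppe).
From O(wear_ppe) and premise 10, O(wear_ppe → inform_complaint), we obtain O(inform_complaint).
Premise 3 is O(~raise_flag → ~inform_complaint); contrapositively O(inform_complaint → raise_flag). Since O(inform_complaint) holds, K gives O(raise_flag).
With premise 6, O(raise_flag → ~file_inventory), the K-axiom yields O(~file_inventory).
So O(~file_inventory) holds, i.e. file_inventory is forbidden. None of the other listed options is forbidden under the premises.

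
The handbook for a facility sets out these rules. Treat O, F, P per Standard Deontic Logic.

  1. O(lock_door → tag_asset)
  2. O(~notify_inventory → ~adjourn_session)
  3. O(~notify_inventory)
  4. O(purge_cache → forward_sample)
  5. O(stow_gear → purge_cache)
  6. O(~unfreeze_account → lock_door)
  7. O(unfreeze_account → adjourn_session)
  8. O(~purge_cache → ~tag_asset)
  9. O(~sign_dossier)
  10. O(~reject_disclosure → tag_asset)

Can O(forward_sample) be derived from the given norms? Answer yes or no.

Yes

Premise 3 gives O(~notify_inventory).
From O(~notify_inventory) and premise 2, O(~notify_inventory → ~adjourn_session), we obtain O(~adjourn_session).
Premise 7, O(unfreeze_account → adjourn_session), contraposes to O(~adjourn_session → ~unfreeze_account); with O(~adjourn_session) we get O(~unfreeze_account).
Premise 6 is O(~unfreeze_account → lock_door); since O(~unfreeze_account), deontic closure gives O(lock_door).
With premise 1, O(lock_door → tag_asset), the K-axiom yields O(tag_asset).
Premise 8 is O(~purge_cache → ~tag_asset); contrapositively O(tag_asset → purge_cache). Since O(tag_asset) holds, K gives O(purge_cache).
Applying K to premise 4 (O(purge_cache → forward_sample)) and O(purge_cache) yields O(forward_sample).
Premises 5, 9, 10 do not contribute to this derivation.
So O(forward_sample) follows.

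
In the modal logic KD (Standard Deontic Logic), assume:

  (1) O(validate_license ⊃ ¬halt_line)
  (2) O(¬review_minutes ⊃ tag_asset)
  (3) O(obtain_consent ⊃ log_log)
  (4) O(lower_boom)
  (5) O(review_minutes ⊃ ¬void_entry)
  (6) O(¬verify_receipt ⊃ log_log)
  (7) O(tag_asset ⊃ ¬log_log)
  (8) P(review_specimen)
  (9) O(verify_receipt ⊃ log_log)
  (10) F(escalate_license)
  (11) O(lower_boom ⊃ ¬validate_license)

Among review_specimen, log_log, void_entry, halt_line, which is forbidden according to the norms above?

void_entry

By case analysis on verify_receipt: premise 9 gives O(verify_receipt ⊃ log_log) and premise 6 gives O(¬verify_receipt ⊃ log_log), so O(log_log) either way.
Premise 7, O(tag_asset ⊃ ¬log_log), contraposes to O(log_log ⊃ ¬tag_asset); with O(log_log) we get O(¬tag_asset).
Premise 2 is O(¬review_minutes ⊃ tag_asset); contrapositively O(¬tag_asset ⊃ review_minutes). Since O(¬tag_asset) holds, K gives O(review_minutes).
Applying K to premise 5 (O(review_minutes ⊃ ¬void_entry)) and O(review_minutes) yields O(¬void_entry).
So O(¬void_entry) holds, i.e. void_entry is forbidden. None of the other listed options is forbidden under the premises.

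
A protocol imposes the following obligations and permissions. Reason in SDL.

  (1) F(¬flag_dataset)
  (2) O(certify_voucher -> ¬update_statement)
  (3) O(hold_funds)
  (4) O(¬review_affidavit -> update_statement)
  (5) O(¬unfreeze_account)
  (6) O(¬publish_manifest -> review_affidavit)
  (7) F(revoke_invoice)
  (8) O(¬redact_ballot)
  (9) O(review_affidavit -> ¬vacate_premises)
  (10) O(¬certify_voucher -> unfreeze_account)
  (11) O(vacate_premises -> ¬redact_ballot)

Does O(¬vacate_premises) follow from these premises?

Yes

Premise 5 states O(¬unfreeze_account) outright.
The contrapositive of premise 10 (O(¬certify_voucher -> unfreeze_account)) is O(¬unfreeze_account -> certify_voucher), and O(¬unfreeze_account) is already established, so O(certify_voucher).
From O(certify_voucher) and premise 2, O(certify_voucher -> ¬update_statement), we obtain O(¬update_statement).
Premise 4, O(¬review_affidavit -> update_statement), contraposes to O(¬update_statement -> review_affidavit); with O(¬update_statement) we get O(review_affidavit).
Premise 9 is O(review_affidavit -> ¬vacate_premises); since O(review_affidavit), deontic closure gives O(¬vacate_premises).
Premises 1, 3, 6, 7, 8, 11 do not contribute to this derivation.
So O(¬vacate_premises) follows.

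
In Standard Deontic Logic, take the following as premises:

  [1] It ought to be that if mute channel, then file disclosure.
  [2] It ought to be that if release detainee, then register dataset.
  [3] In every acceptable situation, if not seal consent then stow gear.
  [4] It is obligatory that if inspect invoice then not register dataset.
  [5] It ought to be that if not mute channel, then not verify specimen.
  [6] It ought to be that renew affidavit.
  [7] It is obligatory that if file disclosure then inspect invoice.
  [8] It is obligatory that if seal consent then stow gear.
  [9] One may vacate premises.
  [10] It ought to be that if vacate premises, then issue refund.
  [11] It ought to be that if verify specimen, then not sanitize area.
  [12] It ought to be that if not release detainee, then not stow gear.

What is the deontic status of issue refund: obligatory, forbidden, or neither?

Premise 10 is O(vacate_premises → issue_refund), but O(vacate_premises) is not derivable from the premises (the permission P(vacate_premises) asserts only ¬O(¬vacate_premises), not O(vacate_premises)), so it does not yield O(issue_refund).
No premise or chain of K-axiom applications forces O(issue_refund), and none forces O(¬issue_refund). So issue_refund is neither obligatory nor forbidden under these norms.

Neither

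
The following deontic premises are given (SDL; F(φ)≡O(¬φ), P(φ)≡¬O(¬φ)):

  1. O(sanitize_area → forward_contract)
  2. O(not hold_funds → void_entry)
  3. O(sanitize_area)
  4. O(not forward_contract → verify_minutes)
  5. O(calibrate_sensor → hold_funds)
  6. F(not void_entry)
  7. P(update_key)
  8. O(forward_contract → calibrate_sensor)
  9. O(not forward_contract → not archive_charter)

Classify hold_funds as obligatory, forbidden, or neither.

Premise 3 gives O(sanitize_area).
From O(sanitize_area) and premise 1, O(sanitize_area → forward_contract), we obtain O(forward_contract).
Applying K to premise 8 (O(forward_contract → calibrate_sensor)) and O(forward_contract) yields O(calibrate_sensor).
From O(calibrate_sensor) and premise 5, O(calibrate_sensor → hold_funds), we obtain O(hold_funds).
Premises 2, 4, 6, 7, 9 do not contribute to this derivation.
Hence hold_funds is obligatory.

Obligatory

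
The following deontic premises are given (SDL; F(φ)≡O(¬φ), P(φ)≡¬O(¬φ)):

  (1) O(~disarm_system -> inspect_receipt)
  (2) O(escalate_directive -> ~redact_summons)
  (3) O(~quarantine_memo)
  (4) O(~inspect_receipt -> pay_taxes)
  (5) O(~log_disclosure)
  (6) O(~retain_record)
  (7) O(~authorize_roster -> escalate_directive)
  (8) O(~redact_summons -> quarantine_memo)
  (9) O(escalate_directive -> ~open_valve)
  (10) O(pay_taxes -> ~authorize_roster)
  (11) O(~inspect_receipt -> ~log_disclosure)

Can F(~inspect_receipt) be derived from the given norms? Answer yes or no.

Yes

From premise 3 we have O(~quarantine_memo).
Premise 8, O(~redact_summons -> quarantine_memo), contraposes to O(~quarantine_memo -> redact_summons); with O(~quarantine_memo) we get O(redact_summons).
Premise 2, O(escalate_directive -> ~redact_summons), contraposes to O(redact_summons -> ~escalate_directive); with O(redact_summons) we get O(~escalate_directive).
Premise 7 is O(~authorize_roster -> escalate_directive); contrapositively O(~escalate_directive -> authorize_roster). Since O(~escalate_directive) holds, K gives O(authorize_roster).
Premise 10 is O(pay_taxes -> ~authorize_roster); contrapositively O(authorize_roster -> ~pay_taxes). Since O(authorize_roster) holds, K gives O(~pay_taxes).
Premise 4, O(~inspect_receipt -> pay_taxes), contraposes to O(~pay_taxes -> inspect_receipt); with O(~pay_taxes) we get O(inspect_receipt).
Premises 1, 5, 6, 9, 11 do not contribute to this derivation.
So O(inspect_receipt) holds, i.e. F(~inspect_receipt). The claim follows.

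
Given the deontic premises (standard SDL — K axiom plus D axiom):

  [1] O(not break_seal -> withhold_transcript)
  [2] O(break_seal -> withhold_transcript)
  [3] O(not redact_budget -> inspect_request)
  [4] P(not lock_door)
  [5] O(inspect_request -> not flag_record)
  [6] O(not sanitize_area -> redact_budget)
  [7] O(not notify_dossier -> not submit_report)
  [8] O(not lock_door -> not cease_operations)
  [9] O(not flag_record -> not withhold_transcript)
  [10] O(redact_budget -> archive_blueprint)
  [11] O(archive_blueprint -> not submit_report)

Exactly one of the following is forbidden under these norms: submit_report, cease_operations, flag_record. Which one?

submit_report

Premises 1 and 2 are O(not break_seal -> withhold_transcript) and O(break_seal -> withhold_transcript); every ideal world satisfies not break_seal or break_seal, so in either case withhold_transcript holds — hence O(withhold_transcript).
The contrapositive of premise 9 (O(not flag_record -> not withhold_transcript)) is O(withhold_transcript -> flag_record), and O(withhold_transcript) is already established, so O(flag_record).
Premise 5 is O(inspect_request -> not flag_record); contrapositively O(flag_record -> not inspect_request). Since O(flag_record) holds, K gives O(not inspect_request).
Premise 3, O(not redact_budget -> inspect_request), contraposes to O(not inspect_request -> redact_budget); with O(not inspect_request) we get O(redact_budget).
Premise 10 is O(redact_budget -> archive_blueprint); since O(redact_budget), deontic closure gives O(archive_blueprint).
Applying K to premise 11 (O(archive_blueprint -> not submit_report)) and O(archive_blueprint) yields O(not submit_report).
So O(not submit_report) holds, i.e. submit_report is forbidden. None of the other listed options is forbidden under the premises.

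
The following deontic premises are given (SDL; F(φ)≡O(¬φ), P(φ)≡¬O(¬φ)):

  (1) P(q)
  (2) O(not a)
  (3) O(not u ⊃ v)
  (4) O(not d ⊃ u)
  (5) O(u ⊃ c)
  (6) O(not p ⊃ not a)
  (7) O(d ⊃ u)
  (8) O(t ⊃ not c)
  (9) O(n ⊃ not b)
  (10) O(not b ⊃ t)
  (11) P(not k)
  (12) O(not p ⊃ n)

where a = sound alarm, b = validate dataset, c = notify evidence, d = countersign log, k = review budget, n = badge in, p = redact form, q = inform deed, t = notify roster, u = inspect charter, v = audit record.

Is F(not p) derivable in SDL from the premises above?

Yes

Premises 4 and 7 cover both cases: O(not d ⊃ u) and O(d ⊃ u). Since not d ∨ d is a tautology, O(u) follows.
Applying K to premise 5 (O(u ⊃ c)) and O(u) yields O(c).
The contrapositive of premise 8 (O(t ⊃ not c)) is O(c ⊃ not t), and O(c) is already established, so O(not t).
Premise 10, O(not b ⊃ t), contraposes to O(not t ⊃ b); with O(not t) we get O(b).
The contrapositive of premise 9 (O(n ⊃ not b)) is O(b ⊃ not n), and O(b) is already established, so O(not n).
Premise 12, O(not p ⊃ n), contraposes to O(not n ⊃ p); with O(not n) we get O(p).
Premises 1, 2, 3, 6, 11 do not contribute to this derivation.
So O(p) holds, i.e. F(not p). The claim follows.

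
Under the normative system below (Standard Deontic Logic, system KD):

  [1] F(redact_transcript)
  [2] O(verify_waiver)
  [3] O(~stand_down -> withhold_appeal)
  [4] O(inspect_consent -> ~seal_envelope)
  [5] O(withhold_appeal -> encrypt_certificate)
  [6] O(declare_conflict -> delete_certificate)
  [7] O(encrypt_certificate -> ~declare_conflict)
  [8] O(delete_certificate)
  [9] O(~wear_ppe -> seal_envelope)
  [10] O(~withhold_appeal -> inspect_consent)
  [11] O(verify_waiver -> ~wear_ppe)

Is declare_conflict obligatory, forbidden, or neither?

Premise 2 gives O(verify_waiver).
Premise 11 is O(verify_waiver -> ~wear_ppe); since O(verify_waiver), deontic closure gives O(~wear_ppe).
Applying K to premise 9 (O(~wear_ppe -> seal_envelope)) and O(~wear_ppe) yields O(seal_envelope).
The contrapositive of premise 4 (O(inspect_consent -> ~seal_envelope)) is O(seal_envelope -> ~inspect_consent), and O(seal_envelope) is already established, so O(~inspect_consent).
The contrapositive of premise 10 (O(~withhold_appeal -> inspect_consent)) is O(~inspect_consent -> withhold_appeal), and O(~inspect_consent) is already established, so O(withhold_appeal).
Premise 5 is O(withhold_appeal -> encrypt_certificate); since O(withhold_appeal), deontic closure gives O(encrypt_certificate).
From O(encrypt_certificate) and premise 7, O(encrypt_certificate -> ~declare_conflict), we obtain O(~declare_conflict).
Premises 1, 3, 6, 8 do not contribute to this derivation.
Thus O(~declare_conflict), which is F(declare_conflict): declare_conflict is forbidden.

Forbidden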